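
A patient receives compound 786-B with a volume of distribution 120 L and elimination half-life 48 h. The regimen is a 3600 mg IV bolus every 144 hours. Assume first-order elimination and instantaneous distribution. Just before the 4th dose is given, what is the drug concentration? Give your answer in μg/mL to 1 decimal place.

4.3 μg/mL

f = (1/2)^(τ/t½) = (1/2)^(144/48) ≈ 0.1250.
C₀ = D/Vd = 3600/120 ≈ 30.000 μg/mL.
Before the 4th dose, 3 doses have been given. Superposition: Cmin = C₀·(f + f² + … + f^3).
≈ 30.000 × (0.1250 + 0.0156 + 0.0020) ≈ 30.000 × 0.1426 ≈ 4.278 μg/mL.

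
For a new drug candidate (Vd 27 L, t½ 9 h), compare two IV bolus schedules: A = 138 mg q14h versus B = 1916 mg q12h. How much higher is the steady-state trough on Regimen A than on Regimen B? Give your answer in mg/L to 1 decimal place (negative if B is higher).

Regimen A: f = (1/2)^(14/9) ≈ 0.3402; Cmin,ss = (138/27)·f/(1−f) ≈ 2.635 mg/L.
Regimen B: f = (1/2)^(12/9) ≈ 0.3969; Cmin,ss = (1916/27)·f/(1−f) ≈ 46.701 mg/L.
Difference ≈ 2.635 − 46.701 ≈ -44.066 mg/L.

-44.1 mg/L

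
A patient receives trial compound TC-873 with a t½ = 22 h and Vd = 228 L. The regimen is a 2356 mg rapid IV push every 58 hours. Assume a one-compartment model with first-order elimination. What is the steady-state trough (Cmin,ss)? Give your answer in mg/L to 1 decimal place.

2.0 mg/L

k = ln2/t½ = ln2/22 ≈ 0.031507 h⁻¹; fraction remaining f = e^(−kτ) = e^(−0.031507×58) ≈ 0.1608.
Accumulation ratio R = 1/(1 − f) ≈ 1/0.8392 ≈ 1.1916.
Single-dose peak C₀ = D/Vd = 2356/228 ≈ 10.333 mg/L.
Steady-state peak Cmax,ss = C₀·R ≈ 10.333 × 1.1916 ≈ 12.313 mg/L.
Steady-state trough Cmin,ss = Cmax,ss·f ≈ 12.313 × 0.1608 ≈ 1.980 mg/L.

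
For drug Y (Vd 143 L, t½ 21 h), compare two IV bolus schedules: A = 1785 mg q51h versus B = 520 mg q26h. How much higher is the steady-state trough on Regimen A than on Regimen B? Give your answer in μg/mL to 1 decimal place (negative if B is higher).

0.2 μg/mL

Regimen A: f = (1/2)^(51/21) ≈ 0.1857; Cmin,ss = (1785/143)·f/(1−f) ≈ 2.847 μg/mL.
Regimen B: f = (1/2)^(26/21) ≈ 0.4239; Cmin,ss = (520/143)·f/(1−f) ≈ 2.676 μg/mL.
Difference ≈ 2.847 − 2.676 ≈ 0.171 μg/mL.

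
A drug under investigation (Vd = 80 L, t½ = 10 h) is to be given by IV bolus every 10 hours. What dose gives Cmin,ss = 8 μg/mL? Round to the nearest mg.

τ/t½ = 10/10 ≈ 1, so f = (1/2)^(10/10) ≈ 0.500000.
Cmin,ss = (D/Vd)·f/(1−f), so D = Cmin,ss·Vd·(1−f)/f.
D = 8 × 80 × (1−f)/f ≈ 8 × 80 × 1.00000 ≈ 640.00 mg.

640 mg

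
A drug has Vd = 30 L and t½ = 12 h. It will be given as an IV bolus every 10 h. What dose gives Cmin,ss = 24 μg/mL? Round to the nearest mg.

563 mg

τ/t½ = 10/12 ≈ 0.83333, so f = (1/2)^(10/12) ≈ 0.561231.
Cmin,ss = (D/Vd)·f/(1−f), so D = Cmin,ss·Vd·(1−f)/f.
D = 24 × 30 × (1−f)/f ≈ 24 × 30 × 0.78180 ≈ 562.90 mg.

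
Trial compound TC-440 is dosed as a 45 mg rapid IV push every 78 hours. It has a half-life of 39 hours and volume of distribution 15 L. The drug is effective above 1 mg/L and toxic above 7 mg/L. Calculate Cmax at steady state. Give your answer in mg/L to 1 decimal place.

4.0 mg/L

The dosing interval is 2 half-lives, so f = 2^(−2) = 0.25.
At steady state, R = 1/(1 − 0.25) = 4/3.
Single-dose peak C₀ = D/Vd = 45/15 = 3 mg/L.
Steady-state peak Cmax,ss = C₀·R = 3 × 4/3 ≈ 4.000 mg/L.
Peak 4.0 mg/L vs MTC 7 mg/L: below toxic threshold.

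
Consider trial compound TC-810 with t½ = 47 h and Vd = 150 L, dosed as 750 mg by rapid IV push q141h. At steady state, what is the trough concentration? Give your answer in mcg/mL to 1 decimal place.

The dosing interval is 3 half-lives, so f = 2^(−3) = 0.125.
Accumulation ratio R = 1/(1 − f) = 1/0.875 = 8/7.
Single-dose peak C₀ = D/Vd = 750/150 = 5 mcg/mL.
Steady-state peak Cmax,ss = C₀·R = 5 × 8/7 ≈ 5.714 mcg/mL.
Steady-state trough Cmin,ss = Cmax,ss·f ≈ 5.714 × 0.125 ≈ 0.714 mcg/mL.

0.7 mcg/mL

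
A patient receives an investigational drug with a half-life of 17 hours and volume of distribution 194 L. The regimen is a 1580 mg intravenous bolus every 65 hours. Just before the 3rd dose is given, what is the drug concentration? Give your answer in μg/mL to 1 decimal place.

0.6 μg/mL

f = (1/2)^(τ/t½) = (1/2)^(65/17) ≈ 0.0706.
C₀ = D/Vd = 1580/194 ≈ 8.144 μg/mL.
Before the 3rd dose, 2 doses have been given. Superposition: Cmin = C₀·(f + f²).
≈ 8.144 × (0.0706 + 0.0050) ≈ 8.144 × 0.0756 ≈ 0.616 μg/mL.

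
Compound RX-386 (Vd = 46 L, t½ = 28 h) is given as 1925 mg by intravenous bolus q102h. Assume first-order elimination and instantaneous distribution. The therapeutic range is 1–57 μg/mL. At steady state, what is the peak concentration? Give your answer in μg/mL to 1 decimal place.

τ/t½ = 102/28 ≈ 3.6429, so fraction remaining f = (1/2)^(102/28) ≈ 0.0801.
At steady state, accumulation factor R = 1/(1 − e^(−kτ)) ≈ 1.0871.
Single-dose peak C₀ = D/Vd = 1925/46 ≈ 41.848 μg/mL.
Steady-state peak Cmax,ss = C₀·R ≈ 41.848 × 1.0871 ≈ 45.493 μg/mL.
Peak 45.5 μg/mL vs MTC 57 μg/mL: below toxic threshold.

45.5 μg/mL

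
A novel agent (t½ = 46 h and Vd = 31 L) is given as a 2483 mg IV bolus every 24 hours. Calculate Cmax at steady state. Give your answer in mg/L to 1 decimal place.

k = ln2/t½ = ln2/46 ≈ 0.015068 h⁻¹; fraction remaining f = e^(−kτ) = e^(−0.015068×24) ≈ 0.6965.
Accumulation ratio R = 1/(1 − f) ≈ 1/0.3035 ≈ 3.2949.
Single-dose peak C₀ = D/Vd = 2483/31 ≈ 80.097 mg/L.
Cmax,ss = C₀/(1 − f) ≈ 80.097/0.3035 ≈ 263.911 mg/L.

263.9 mg/L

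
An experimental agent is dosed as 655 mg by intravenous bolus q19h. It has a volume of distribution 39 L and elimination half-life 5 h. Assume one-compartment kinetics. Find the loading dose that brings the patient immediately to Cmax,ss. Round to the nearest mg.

706 mg

f = (1/2)^(19/5) ≈ 0.071794; accumulation ratio R = 1/(1−f) ≈ 1.07735.
Loading dose to hit Cmax,ss on first dose: D_load = D_maint·R ≈ 655 × 1.07735 ≈ 705.66 mg.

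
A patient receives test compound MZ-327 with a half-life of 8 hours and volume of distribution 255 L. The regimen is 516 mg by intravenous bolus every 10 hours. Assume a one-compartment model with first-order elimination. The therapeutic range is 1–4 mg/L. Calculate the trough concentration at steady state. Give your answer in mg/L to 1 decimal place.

1.5 mg/L

k = ln2/t½ = ln2/8 ≈ 0.086643 h⁻¹; fraction remaining f = e^(−kτ) = e^(−0.086643×10) ≈ 0.4204.
At steady state, accumulation factor R = 1/(1 − e^(−kτ)) ≈ 1.7253.
Each bolus raises the concentration by D/Vd = 516/255 ≈ 2.024 mg/L.
Cmax,ss = C₀/(1 − f) ≈ 2.024/0.5796 ≈ 3.492 mg/L.
One interval later, Cmin,ss = Cmax,ss·e^(−kτ) ≈ 3.492 × 0.4204 ≈ 1.468 mg/L.
Trough 1.5 mg/L vs MEC 1 mg/L: adequate.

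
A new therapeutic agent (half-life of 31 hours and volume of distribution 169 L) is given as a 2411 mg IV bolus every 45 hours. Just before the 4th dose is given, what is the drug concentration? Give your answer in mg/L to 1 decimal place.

7.8 mg/L

f = (1/2)^(τ/t½) = (1/2)^(45/31) ≈ 0.3656.
C₀ = D/Vd = 2411/169 ≈ 14.266 mg/L.
Before the 4th dose, 3 doses have been given. Superposition: Cmin = C₀·(f + f² + … + f^3).
≈ 14.266 × (0.3656 + 0.1337 + 0.0489) ≈ 14.266 × 0.5482 ≈ 7.821 mg/L.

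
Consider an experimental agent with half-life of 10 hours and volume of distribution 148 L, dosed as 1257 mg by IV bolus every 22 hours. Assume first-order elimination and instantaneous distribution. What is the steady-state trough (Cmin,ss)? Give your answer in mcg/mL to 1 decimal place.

τ/t½ = 22/10 ≈ 2.2, so fraction remaining f = (1/2)^(22/10) ≈ 0.2176.
Accumulation ratio R = 1/(1 − f) ≈ 1/0.7824 ≈ 1.2781.
Each bolus raises the concentration by D/Vd = 1257/148 ≈ 8.493 mcg/mL.
Steady-state peak Cmax,ss = C₀·R ≈ 8.493 × 1.2781 ≈ 10.855 mcg/mL.
One interval later, Cmin,ss = Cmax,ss·e^(−kτ) ≈ 10.855 × 0.2176 ≈ 2.362 mcg/mL.

2.4 mcg/mL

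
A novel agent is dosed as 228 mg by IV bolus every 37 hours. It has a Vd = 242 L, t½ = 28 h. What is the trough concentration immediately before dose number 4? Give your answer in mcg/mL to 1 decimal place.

f = (1/2)^(τ/t½) = (1/2)^(37/28) ≈ 0.4001.
C₀ = D/Vd = 228/242 ≈ 0.942 mcg/mL.
Before the 4th dose, 3 doses have been given. Superposition: Cmin = C₀·(f + f² + … + f^3).
≈ 0.942 × (0.4001 + 0.1601 + 0.0640) ≈ 0.942 × 0.6242 ≈ 0.588 mcg/mL.

0.6 mcg/mL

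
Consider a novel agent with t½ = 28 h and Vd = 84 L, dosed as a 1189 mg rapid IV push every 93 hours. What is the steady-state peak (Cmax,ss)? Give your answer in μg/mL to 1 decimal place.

15.7 μg/mL

Over one 93-h interval, 93/28 ≈ 3.3214 half-lives elapse, leaving f ≈ 0.1000 of each dose.
Accumulation ratio R = 1/(1 − f) ≈ 1/0.9000 ≈ 1.1111.
Each bolus raises the concentration by D/Vd = 1189/84 ≈ 14.155 μg/mL.
Cmax,ss = C₀/(1 − f) ≈ 14.155/0.9000 ≈ 15.728 μg/mL.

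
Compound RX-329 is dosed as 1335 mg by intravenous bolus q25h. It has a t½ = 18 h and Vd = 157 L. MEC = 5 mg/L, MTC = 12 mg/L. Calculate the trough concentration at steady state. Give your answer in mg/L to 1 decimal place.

5.3 mg/L

Over one 25-h interval, 25/18 ≈ 1.3889 half-lives elapse, leaving f ≈ 0.3819 of each dose.
Accumulation ratio R = 1/(1 − f) ≈ 1/0.6181 ≈ 1.6179.
Single-dose peak C₀ = D/Vd = 1335/157 ≈ 8.503 mg/L.
Steady-state peak Cmax,ss = C₀·R ≈ 8.503 × 1.6179 ≈ 13.757 mg/L.
One interval later, Cmin,ss = Cmax,ss·e^(−kτ) ≈ 13.757 × 0.3819 ≈ 5.254 mg/L.
Trough 5.3 mg/L vs MEC 5 mg/L: adequate.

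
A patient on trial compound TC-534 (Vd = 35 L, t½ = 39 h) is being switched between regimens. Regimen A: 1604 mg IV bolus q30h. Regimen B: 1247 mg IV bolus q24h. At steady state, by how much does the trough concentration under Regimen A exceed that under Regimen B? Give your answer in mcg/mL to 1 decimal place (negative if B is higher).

Regimen A: f = (1/2)^(30/39) ≈ 0.5867; Cmin,ss = (1604/35)·f/(1−f) ≈ 65.056 mcg/mL.
Regimen B: f = (1/2)^(24/39) ≈ 0.6528; Cmin,ss = (1247/35)·f/(1−f) ≈ 66.988 mcg/mL.
Difference ≈ 65.056 − 66.988 ≈ -1.932 mcg/mL.

-1.9 mcg/mL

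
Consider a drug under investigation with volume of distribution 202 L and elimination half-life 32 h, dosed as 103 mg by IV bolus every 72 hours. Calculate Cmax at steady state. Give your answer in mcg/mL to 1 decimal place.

k = ln2/t½ = ln2/32 ≈ 0.021661 h⁻¹; fraction remaining f = e^(−kτ) = e^(−0.021661×72) ≈ 0.2102.
At steady state, accumulation factor R = 1/(1 − e^(−kτ)) ≈ 1.2661.
Each bolus raises the concentration by D/Vd = 103/202 ≈ 0.510 mcg/mL.
Steady-state peak Cmax,ss = C₀·R ≈ 0.510 × 1.2661 ≈ 0.646 mcg/mL.

0.6 mcg/mL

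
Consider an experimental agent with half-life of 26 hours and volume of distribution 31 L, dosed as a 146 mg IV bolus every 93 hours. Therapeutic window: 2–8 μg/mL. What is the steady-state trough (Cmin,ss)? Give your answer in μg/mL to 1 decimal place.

k = ln2/t½ = ln2/26 ≈ 0.026660 h⁻¹; fraction remaining f = e^(−kτ) = e^(−0.026660×93) ≈ 0.0838.
Accumulation ratio R = 1/(1 − f) ≈ 1/0.9162 ≈ 1.0915.
Single-dose peak C₀ = D/Vd = 146/31 ≈ 4.710 μg/mL.
Steady-state peak Cmax,ss = C₀·R ≈ 4.710 × 1.0915 ≈ 5.141 μg/mL.
One interval later, Cmin,ss = Cmax,ss·e^(−kτ) ≈ 5.141 × 0.0838 ≈ 0.431 μg/mL.
Trough 0.4 μg/mL vs MEC 2 μg/mL: subtherapeutic.

0.4 μg/mL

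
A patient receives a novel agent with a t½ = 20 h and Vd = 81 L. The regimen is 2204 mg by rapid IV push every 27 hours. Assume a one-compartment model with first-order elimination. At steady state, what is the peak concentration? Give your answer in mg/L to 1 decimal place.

τ/t½ = 27/20 ≈ 1.35, so fraction remaining f = (1/2)^(27/20) ≈ 0.3923.
At steady state, accumulation factor R = 1/(1 − e^(−kτ)) ≈ 1.6455.
Each bolus raises the concentration by D/Vd = 2204/81 ≈ 27.210 mg/L.
Steady-state peak Cmax,ss = C₀·R ≈ 27.210 × 1.6455 ≈ 44.774 mg/L.

44.8 mg/L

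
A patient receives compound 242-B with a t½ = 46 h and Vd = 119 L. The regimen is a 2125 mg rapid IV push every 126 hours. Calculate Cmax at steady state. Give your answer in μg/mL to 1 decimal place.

21.0 μg/mL

k = ln2/t½ = ln2/46 ≈ 0.015068 h⁻¹; fraction remaining f = e^(−kτ) = e^(−0.015068×126) ≈ 0.1498.
Accumulation ratio R = 1/(1 − f) ≈ 1/0.8502 ≈ 1.1762.
Each bolus raises the concentration by D/Vd = 2125/119 ≈ 17.857 μg/mL.
Cmax,ss = C₀/(1 − f) ≈ 17.857/0.8502 ≈ 21.003 μg/mL.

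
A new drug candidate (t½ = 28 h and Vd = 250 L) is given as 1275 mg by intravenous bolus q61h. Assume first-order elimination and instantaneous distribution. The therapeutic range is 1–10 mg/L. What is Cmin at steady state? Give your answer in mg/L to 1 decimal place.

1.4 mg/L

k = ln2/t½ = ln2/28 ≈ 0.024755 h⁻¹; fraction remaining f = e^(−kτ) = e^(−0.024755×61) ≈ 0.2209.
Accumulation ratio R = 1/(1 − f) ≈ 1/0.7791 ≈ 1.2835.
Single-dose peak C₀ = D/Vd = 1275/250 ≈ 5.100 mg/L.
Steady-state peak Cmax,ss = C₀·R ≈ 5.100 × 1.2835 ≈ 6.546 mg/L.
Steady-state trough Cmin,ss = Cmax,ss·f ≈ 6.546 × 0.2209 ≈ 1.446 mg/L.
Trough 1.4 mg/L vs MEC 1 mg/L: adequate.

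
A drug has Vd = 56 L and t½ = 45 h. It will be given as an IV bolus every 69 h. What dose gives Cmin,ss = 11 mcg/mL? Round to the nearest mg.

τ/t½ = 69/45 ≈ 1.5333, so f = (1/2)^(69/45) ≈ 0.345478.
Cmin,ss = (D/Vd)·f/(1−f), so D = Cmin,ss·Vd·(1−f)/f.
D = 11 × 56 × (1−f)/f ≈ 11 × 56 × 1.89454 ≈ 1167.04 mg.

1167 mg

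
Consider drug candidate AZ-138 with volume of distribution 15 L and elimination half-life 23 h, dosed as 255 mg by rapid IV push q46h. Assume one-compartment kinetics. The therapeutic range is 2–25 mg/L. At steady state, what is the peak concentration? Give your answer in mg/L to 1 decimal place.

22.7 mg/L

The dosing interval is 2 half-lives, so f = 2^(−2) = 0.25.
Accumulation ratio R = 1/(1 − f) = 1/0.75 = 4/3.
Single-dose peak C₀ = D/Vd = 255/15 = 17 mg/L.
Steady-state peak Cmax,ss = C₀·R = 17 × 4/3 ≈ 22.667 mg/L.
Peak 22.7 mg/L vs MTC 25 mg/L: below toxic threshold.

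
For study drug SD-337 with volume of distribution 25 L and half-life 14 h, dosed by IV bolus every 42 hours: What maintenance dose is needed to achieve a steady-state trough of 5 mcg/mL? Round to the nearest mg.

875 mg

τ/t½ = 42/14 ≈ 3, so f = (1/2)^(42/14) ≈ 0.125000.
Cmin,ss = (D/Vd)·f/(1−f), so D = Cmin,ss·Vd·(1−f)/f.
D = 5 × 25 × (1−f)/f ≈ 5 × 25 × 7.00000 ≈ 875.00 mg.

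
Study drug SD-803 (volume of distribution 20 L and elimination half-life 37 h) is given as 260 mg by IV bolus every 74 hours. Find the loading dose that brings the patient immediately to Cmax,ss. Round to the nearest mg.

f = (1/2)^(74/37) ≈ 0.250000; accumulation ratio R = 1/(1−f) ≈ 1.33333.
Loading dose to hit Cmax,ss on first dose: D_load = D_maint·R ≈ 260 × 1.33333 ≈ 346.67 mg.

347 mg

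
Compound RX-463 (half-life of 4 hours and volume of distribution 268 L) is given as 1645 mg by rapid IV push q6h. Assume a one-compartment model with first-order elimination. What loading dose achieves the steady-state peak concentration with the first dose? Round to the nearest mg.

f = (1/2)^(6/4) ≈ 0.353553; accumulation ratio R = 1/(1−f) ≈ 1.54692.
Loading dose to hit Cmax,ss on first dose: D_load = D_maint·R ≈ 1645 × 1.54692 ≈ 2544.68 mg.

2545 mg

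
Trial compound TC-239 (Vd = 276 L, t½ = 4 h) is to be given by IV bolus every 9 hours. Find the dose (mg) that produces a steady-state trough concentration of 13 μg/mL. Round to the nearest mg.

τ/t½ = 9/4 ≈ 2.25, so f = (1/2)^(9/4) ≈ 0.210224.
Cmin,ss = (D/Vd)·f/(1−f), so D = Cmin,ss·Vd·(1−f)/f.
D = 13 × 276 × (1−f)/f ≈ 13 × 276 × 3.75683 ≈ 13479.51 mg.

13480 mg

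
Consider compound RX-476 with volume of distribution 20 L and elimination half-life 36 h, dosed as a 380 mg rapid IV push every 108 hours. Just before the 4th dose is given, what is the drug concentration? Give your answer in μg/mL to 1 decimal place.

f = (1/2)^(τ/t½) = (1/2)^(108/36) ≈ 0.1250.
C₀ = D/Vd = 380/20 ≈ 19.000 μg/mL.
Before the 4th dose, 3 doses have been given. Superposition: Cmin = C₀·(f + f² + … + f^3).
≈ 19.000 × (0.1250 + 0.0156 + 0.0020) ≈ 19.000 × 0.1426 ≈ 2.709 μg/mL.

2.7 μg/mL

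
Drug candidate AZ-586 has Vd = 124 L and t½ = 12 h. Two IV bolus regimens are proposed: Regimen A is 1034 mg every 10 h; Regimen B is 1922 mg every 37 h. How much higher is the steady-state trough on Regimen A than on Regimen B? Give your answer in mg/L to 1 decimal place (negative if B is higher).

8.6 mg/L

Regimen A: f = (1/2)^(10/12) ≈ 0.5612; Cmin,ss = (1034/124)·f/(1−f) ≈ 10.665 mg/L.
Regimen B: f = (1/2)^(37/12) ≈ 0.1180; Cmin,ss = (1922/124)·f/(1−f) ≈ 2.074 mg/L.
Difference ≈ 10.665 − 2.074 ≈ 8.591 mg/L.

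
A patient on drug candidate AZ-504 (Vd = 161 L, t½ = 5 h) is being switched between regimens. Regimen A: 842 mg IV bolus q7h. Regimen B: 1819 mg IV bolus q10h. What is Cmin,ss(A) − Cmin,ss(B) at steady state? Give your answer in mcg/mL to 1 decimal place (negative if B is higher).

-0.6 mcg/mL

Regimen A: f = (1/2)^(7/5) ≈ 0.3789; Cmin,ss = (842/161)·f/(1−f) ≈ 3.190 mcg/mL.
Regimen B: f = (1/2)^(10/5) ≈ 0.2500; Cmin,ss = (1819/161)·f/(1−f) ≈ 3.766 mcg/mL.
Difference ≈ 3.190 − 3.766 ≈ -0.576 mcg/mL.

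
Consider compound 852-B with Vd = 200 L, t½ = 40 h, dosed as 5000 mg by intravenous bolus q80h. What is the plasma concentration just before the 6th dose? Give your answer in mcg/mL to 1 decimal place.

8.3 mcg/mL

f = (1/2)^(τ/t½) = (1/2)^(80/40) ≈ 0.2500.
C₀ = D/Vd = 5000/200 ≈ 25.000 mcg/mL.
Before the 6th dose, 5 doses have been given. Superposition: Cmin = C₀·(f + f² + … + f^5).
≈ 25.000 × (0.2500 + 0.0625 + 0.0156 + 0.0039 + 0.0010) ≈ 25.000 × 0.3330 ≈ 8.325 mcg/mL.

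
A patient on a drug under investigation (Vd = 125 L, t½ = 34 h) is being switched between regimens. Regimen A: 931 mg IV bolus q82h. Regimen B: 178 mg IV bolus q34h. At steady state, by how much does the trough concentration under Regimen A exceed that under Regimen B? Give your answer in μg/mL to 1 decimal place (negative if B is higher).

Regimen A: f = (1/2)^(82/34) ≈ 0.1879; Cmin,ss = (931/125)·f/(1−f) ≈ 1.723 μg/mL.
Regimen B: f = (1/2)^(34/34) ≈ 0.5000; Cmin,ss = (178/125)·f/(1−f) ≈ 1.424 μg/mL.
Difference ≈ 1.723 − 1.424 ≈ 0.299 μg/mL.

0.3 μg/mL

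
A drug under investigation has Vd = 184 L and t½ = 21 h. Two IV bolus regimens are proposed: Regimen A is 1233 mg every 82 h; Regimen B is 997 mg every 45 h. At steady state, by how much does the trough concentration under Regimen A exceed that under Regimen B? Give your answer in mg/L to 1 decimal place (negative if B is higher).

-1.1 mg/L

Regimen A: f = (1/2)^(82/21) ≈ 0.0668; Cmin,ss = (1233/184)·f/(1−f) ≈ 0.480 mg/L.
Regimen B: f = (1/2)^(45/21) ≈ 0.2264; Cmin,ss = (997/184)·f/(1−f) ≈ 1.586 mg/L.
Difference ≈ 0.480 − 1.586 ≈ -1.106 mg/L.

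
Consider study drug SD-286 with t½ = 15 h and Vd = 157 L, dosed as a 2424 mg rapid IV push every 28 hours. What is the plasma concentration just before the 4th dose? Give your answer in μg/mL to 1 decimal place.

f = (1/2)^(τ/t½) = (1/2)^(28/15) ≈ 0.2742.
C₀ = D/Vd = 2424/157 ≈ 15.439 μg/mL.
Before the 4th dose, 3 doses have been given. Superposition: Cmin = C₀·(f + f² + … + f^3).
≈ 15.439 × (0.2742 + 0.0752 + 0.0206) ≈ 15.439 × 0.3700 ≈ 5.712 μg/mL.

5.7 μg/mL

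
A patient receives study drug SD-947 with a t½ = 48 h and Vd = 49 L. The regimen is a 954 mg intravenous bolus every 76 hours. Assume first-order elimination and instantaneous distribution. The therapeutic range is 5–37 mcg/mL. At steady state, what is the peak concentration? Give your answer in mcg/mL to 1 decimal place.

29.2 mcg/mL

Over one 76-h interval, 76/48 ≈ 1.5833 half-lives elapse, leaving f ≈ 0.3337 of each dose.
At steady state, accumulation factor R = 1/(1 − e^(−kτ)) ≈ 1.5008.
Single-dose peak C₀ = D/Vd = 954/49 ≈ 19.469 mcg/mL.
Steady-state peak Cmax,ss = C₀·R ≈ 19.469 × 1.5008 ≈ 29.219 mcg/mL.
Peak 29.2 mcg/mL vs MTC 37 mcg/mL: below toxic threshold.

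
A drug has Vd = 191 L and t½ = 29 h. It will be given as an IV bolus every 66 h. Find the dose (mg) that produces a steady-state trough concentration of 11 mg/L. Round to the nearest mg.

8074 mg

τ/t½ = 66/29 ≈ 2.2759, so f = (1/2)^(66/29) ≈ 0.206489.
Cmin,ss = (D/Vd)·f/(1−f), so D = Cmin,ss·Vd·(1−f)/f.
D = 11 × 191 × (1−f)/f ≈ 11 × 191 × 3.84287 ≈ 8073.87 mg.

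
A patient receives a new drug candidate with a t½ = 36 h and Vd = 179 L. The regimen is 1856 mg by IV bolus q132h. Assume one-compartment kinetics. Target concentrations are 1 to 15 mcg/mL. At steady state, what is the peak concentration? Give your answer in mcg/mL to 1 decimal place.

11.3 mcg/mL

Over one 132-h interval, 132/36 ≈ 3.6667 half-lives elapse, leaving f ≈ 0.0787 of each dose.
At steady state, accumulation factor R = 1/(1 − e^(−kτ)) ≈ 1.0854.
Single-dose peak C₀ = D/Vd = 1856/179 ≈ 10.369 mcg/mL.
Steady-state peak Cmax,ss = C₀·R ≈ 10.369 × 1.0854 ≈ 11.255 mcg/mL.
Peak 11.3 mcg/mL vs MTC 15 mcg/mL: below toxic threshold.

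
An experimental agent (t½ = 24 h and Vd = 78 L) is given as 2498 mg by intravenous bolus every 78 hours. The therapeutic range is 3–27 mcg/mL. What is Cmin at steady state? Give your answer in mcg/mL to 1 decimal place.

Over one 78-h interval, 78/24 ≈ 3.25 half-lives elapse, leaving f ≈ 0.1051 of each dose.
Accumulation ratio R = 1/(1 − f) ≈ 1/0.8949 ≈ 1.1174.
Single-dose peak C₀ = D/Vd = 2498/78 ≈ 32.026 mcg/mL.
Cmax,ss = C₀/(1 − f) ≈ 32.026/0.8949 ≈ 35.787 mcg/mL.
Steady-state trough Cmin,ss = Cmax,ss·f ≈ 35.787 × 0.1051 ≈ 3.761 mcg/mL.
Trough 3.8 mcg/mL vs MEC 3 mcg/mL: adequate.

3.8 mcg/mL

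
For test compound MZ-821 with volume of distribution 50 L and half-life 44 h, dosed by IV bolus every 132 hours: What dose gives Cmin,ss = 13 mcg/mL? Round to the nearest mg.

4550 mg

τ/t½ = 132/44 ≈ 3, so f = (1/2)^(132/44) ≈ 0.125000.
Cmin,ss = (D/Vd)·f/(1−f), so D = Cmin,ss·Vd·(1−f)/f.
D = 13 × 50 × (1−f)/f ≈ 13 × 50 × 7.00000 ≈ 4550.00 mg.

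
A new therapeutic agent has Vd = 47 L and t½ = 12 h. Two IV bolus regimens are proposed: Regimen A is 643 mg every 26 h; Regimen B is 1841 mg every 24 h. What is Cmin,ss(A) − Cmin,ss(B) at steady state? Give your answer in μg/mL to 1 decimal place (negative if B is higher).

-9.1 μg/mL

Regimen A: f = (1/2)^(26/12) ≈ 0.2227; Cmin,ss = (643/47)·f/(1−f) ≈ 3.920 μg/mL.
Regimen B: f = (1/2)^(24/12) ≈ 0.2500; Cmin,ss = (1841/47)·f/(1−f) ≈ 13.057 μg/mL.
Difference ≈ 3.920 − 13.057 ≈ -9.137 μg/mL.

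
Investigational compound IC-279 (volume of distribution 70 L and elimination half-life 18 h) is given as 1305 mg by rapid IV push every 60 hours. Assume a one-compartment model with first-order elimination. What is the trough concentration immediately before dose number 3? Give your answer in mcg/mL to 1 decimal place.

2.0 mcg/mL

f = (1/2)^(τ/t½) = (1/2)^(60/18) ≈ 0.0992.
C₀ = D/Vd = 1305/70 ≈ 18.643 mcg/mL.
Before the 3rd dose, 2 doses have been given. Superposition: Cmin = C₀·(f + f²).
≈ 18.643 × (0.0992 + 0.0098) ≈ 18.643 × 0.1090 ≈ 2.032 mcg/mL.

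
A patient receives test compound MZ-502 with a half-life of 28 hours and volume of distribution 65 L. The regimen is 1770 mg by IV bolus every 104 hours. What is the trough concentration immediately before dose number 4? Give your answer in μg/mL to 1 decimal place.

f = (1/2)^(τ/t½) = (1/2)^(104/28) ≈ 0.0762.
C₀ = D/Vd = 1770/65 ≈ 27.231 μg/mL.
Before the 4th dose, 3 doses have been given. Superposition: Cmin = C₀·(f + f² + … + f^3).
≈ 27.231 × (0.0762 + 0.0058 + 0.0004) ≈ 27.231 × 0.0824 ≈ 2.244 μg/mL.

2.2 μg/mL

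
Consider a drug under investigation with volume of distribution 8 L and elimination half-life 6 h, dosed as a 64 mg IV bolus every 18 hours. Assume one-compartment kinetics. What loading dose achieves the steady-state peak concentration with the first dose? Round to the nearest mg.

73 mg

f = (1/2)^(18/6) ≈ 0.125000; accumulation ratio R = 1/(1−f) ≈ 1.14286.
Loading dose to hit Cmax,ss on first dose: D_load = D_maint·R ≈ 64 × 1.14286 ≈ 73.14 mg.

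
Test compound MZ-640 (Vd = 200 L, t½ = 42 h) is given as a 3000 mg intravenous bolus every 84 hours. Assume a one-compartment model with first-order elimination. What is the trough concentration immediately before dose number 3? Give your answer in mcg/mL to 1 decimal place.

4.7 mcg/mL

f = (1/2)^(τ/t½) = (1/2)^(84/42) ≈ 0.2500.
C₀ = D/Vd = 3000/200 ≈ 15.000 mcg/mL.
Before the 3rd dose, 2 doses have been given. Superposition: Cmin = C₀·(f + f²).
≈ 15.000 × (0.2500 + 0.0625) ≈ 15.000 × 0.3125 ≈ 4.688 mcg/mL.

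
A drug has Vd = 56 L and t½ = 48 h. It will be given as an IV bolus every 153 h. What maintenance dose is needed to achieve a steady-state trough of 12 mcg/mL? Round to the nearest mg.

τ/t½ = 153/48 ≈ 3.1875, so f = (1/2)^(153/48) ≈ 0.109766.
Cmin,ss = (D/Vd)·f/(1−f), so D = Cmin,ss·Vd·(1−f)/f.
D = 12 × 56 × (1−f)/f ≈ 12 × 56 × 8.11029 ≈ 5450.11 mg.

5450 mg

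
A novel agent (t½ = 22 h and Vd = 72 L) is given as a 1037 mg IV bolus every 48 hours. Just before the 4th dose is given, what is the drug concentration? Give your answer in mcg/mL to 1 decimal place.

f = (1/2)^(τ/t½) = (1/2)^(48/22) ≈ 0.2204.
C₀ = D/Vd = 1037/72 ≈ 14.403 mcg/mL.
Before the 4th dose, 3 doses have been given. Superposition: Cmin = C₀·(f + f² + … + f^3).
≈ 14.403 × (0.2204 + 0.0486 + 0.0107) ≈ 14.403 × 0.2797 ≈ 4.029 mcg/mL.

4.0 mcg/mL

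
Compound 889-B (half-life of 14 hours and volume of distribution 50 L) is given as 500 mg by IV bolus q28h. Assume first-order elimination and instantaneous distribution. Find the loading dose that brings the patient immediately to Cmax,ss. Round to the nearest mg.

f = (1/2)^(28/14) ≈ 0.250000; accumulation ratio R = 1/(1−f) ≈ 1.33333.
Loading dose to hit Cmax,ss on first dose: D_load = D_maint·R ≈ 500 × 1.33333 ≈ 666.66 mg.

667 mg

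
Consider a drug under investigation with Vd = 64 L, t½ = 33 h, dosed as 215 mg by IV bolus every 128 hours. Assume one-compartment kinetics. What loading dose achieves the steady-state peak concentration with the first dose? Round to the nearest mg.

f = (1/2)^(128/33) ≈ 0.067978; accumulation ratio R = 1/(1−f) ≈ 1.07294.
Loading dose to hit Cmax,ss on first dose: D_load = D_maint·R ≈ 215 × 1.07294 ≈ 230.68 mg.

231 mg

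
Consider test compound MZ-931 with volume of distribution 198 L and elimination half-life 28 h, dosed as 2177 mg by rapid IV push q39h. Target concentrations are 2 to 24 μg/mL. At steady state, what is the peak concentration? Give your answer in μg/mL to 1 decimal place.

17.8 μg/mL

Over one 39-h interval, 39/28 ≈ 1.3929 half-lives elapse, leaving f ≈ 0.3808 of each dose.
Accumulation ratio R = 1/(1 − f) ≈ 1/0.6192 ≈ 1.6150.
Single-dose peak C₀ = D/Vd = 2177/198 ≈ 10.995 μg/mL.
Steady-state peak Cmax,ss = C₀·R ≈ 10.995 × 1.6150 ≈ 17.757 μg/mL.
Peak 17.8 μg/mL vs MTC 24 μg/mL: below toxic threshold.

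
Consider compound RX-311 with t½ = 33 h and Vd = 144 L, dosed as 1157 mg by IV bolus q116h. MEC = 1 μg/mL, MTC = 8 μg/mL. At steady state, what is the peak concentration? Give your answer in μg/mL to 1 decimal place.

8.8 μg/mL

τ/t½ = 116/33 ≈ 3.5152, so fraction remaining f = (1/2)^(116/33) ≈ 0.0875.
Accumulation ratio R = 1/(1 − f) ≈ 1/0.9125 ≈ 1.0959.
Single-dose peak C₀ = D/Vd = 1157/144 ≈ 8.035 μg/mL.
Steady-state peak Cmax,ss = C₀·R ≈ 8.035 × 1.0959 ≈ 8.806 μg/mL.
Peak 8.8 μg/mL vs MTC 8 μg/mL: exceeds toxic threshold.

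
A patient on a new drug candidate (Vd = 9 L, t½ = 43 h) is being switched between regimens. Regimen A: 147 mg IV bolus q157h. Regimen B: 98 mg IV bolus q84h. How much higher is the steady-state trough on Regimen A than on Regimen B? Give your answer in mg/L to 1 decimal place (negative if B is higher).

-2.4 mg/L

Regimen A: f = (1/2)^(157/43) ≈ 0.0796; Cmin,ss = (147/9)·f/(1−f) ≈ 1.413 mg/L.
Regimen B: f = (1/2)^(84/43) ≈ 0.2582; Cmin,ss = (98/9)·f/(1−f) ≈ 3.790 mg/L.
Difference ≈ 1.413 − 3.790 ≈ -2.377 mg/L.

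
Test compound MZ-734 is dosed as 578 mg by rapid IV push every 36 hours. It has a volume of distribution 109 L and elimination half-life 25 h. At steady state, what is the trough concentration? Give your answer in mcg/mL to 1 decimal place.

3.1 mcg/mL

τ/t½ = 36/25 ≈ 1.44, so fraction remaining f = (1/2)^(36/25) ≈ 0.3686.
Single-dose peak C₀ = D/Vd = 578/109 ≈ 5.303 mcg/mL.
Steady-state trough Cmin,ss = C₀·f/(1−f) ≈ 5.303 × 0.3686/0.6314 ≈ 3.096 mcg/mL.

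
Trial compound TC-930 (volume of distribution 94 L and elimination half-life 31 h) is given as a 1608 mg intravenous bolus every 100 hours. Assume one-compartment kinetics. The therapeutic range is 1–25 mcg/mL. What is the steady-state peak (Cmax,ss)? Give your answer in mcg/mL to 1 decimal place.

19.2 mcg/mL

τ/t½ = 100/31 ≈ 3.2258, so fraction remaining f = (1/2)^(100/31) ≈ 0.1069.
At steady state, accumulation factor R = 1/(1 − e^(−kτ)) ≈ 1.1197.
Single-dose peak C₀ = D/Vd = 1608/94 ≈ 17.106 mcg/mL.
Steady-state peak Cmax,ss = C₀·R ≈ 17.106 × 1.1197 ≈ 19.154 mcg/mL.
Peak 19.2 mcg/mL vs MTC 25 mcg/mL: below toxic threshold.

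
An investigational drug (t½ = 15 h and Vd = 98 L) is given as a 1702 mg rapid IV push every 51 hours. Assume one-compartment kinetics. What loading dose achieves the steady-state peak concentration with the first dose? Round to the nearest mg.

f = (1/2)^(51/15) ≈ 0.094732; accumulation ratio R = 1/(1−f) ≈ 1.10465.
Loading dose to hit Cmax,ss on first dose: D_load = D_maint·R ≈ 1702 × 1.10465 ≈ 1880.11 mg.

1880 mg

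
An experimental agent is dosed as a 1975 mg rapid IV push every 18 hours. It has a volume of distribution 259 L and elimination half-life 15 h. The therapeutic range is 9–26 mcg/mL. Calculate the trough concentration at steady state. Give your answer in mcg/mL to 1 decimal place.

k = ln2/t½ = ln2/15 ≈ 0.046210 h⁻¹; fraction remaining f = e^(−kτ) = e^(−0.046210×18) ≈ 0.4353.
Single-dose peak C₀ = D/Vd = 1975/259 ≈ 7.625 mcg/mL.
Steady-state trough Cmin,ss = C₀·f/(1−f) ≈ 7.625 × 0.4353/0.5647 ≈ 5.878 mcg/mL.
Trough 5.9 mcg/mL vs MEC 9 mcg/mL: subtherapeutic.

5.9 mcg/mL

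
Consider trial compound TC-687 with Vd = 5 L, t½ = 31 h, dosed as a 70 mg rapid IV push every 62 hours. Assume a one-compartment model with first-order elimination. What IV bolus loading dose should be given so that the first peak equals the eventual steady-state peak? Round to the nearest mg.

93 mg

f = (1/2)^(62/31) ≈ 0.250000; accumulation ratio R = 1/(1−f) ≈ 1.33333.
Loading dose to hit Cmax,ss on first dose: D_load = D_maint·R ≈ 70 × 1.33333 ≈ 93.33 mg.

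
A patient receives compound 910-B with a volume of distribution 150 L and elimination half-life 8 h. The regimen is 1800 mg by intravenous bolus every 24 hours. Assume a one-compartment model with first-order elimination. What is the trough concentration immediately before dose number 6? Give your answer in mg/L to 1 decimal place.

f = (1/2)^(τ/t½) = (1/2)^(24/8) ≈ 0.1250.
C₀ = D/Vd = 1800/150 ≈ 12.000 mg/L.
Before the 6th dose, 5 doses have been given. Superposition: Cmin = C₀·(f + f² + … + f^5).
≈ 12.000 × (0.1250 + 0.0156 + 0.0020 + 0.0002 + 0.0000) ≈ 12.000 × 0.1428 ≈ 1.714 mg/L.

1.7 mg/L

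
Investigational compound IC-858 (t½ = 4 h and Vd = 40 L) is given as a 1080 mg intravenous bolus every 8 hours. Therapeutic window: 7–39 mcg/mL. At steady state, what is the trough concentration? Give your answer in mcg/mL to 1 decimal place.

9.0 mcg/mL

The dosing interval is 2 half-lives, so f = 2^(−2) = 0.25.
At steady state, R = 1/(1 − 0.25) = 4/3.
Single-dose peak C₀ = D/Vd = 1080/40 = 27 mcg/mL.
Steady-state peak Cmax,ss = C₀·R = 27 × 4/3 ≈ 36.000 mcg/mL.
Steady-state trough Cmin,ss = Cmax,ss·f ≈ 36.000 × 0.25 ≈ 9.000 mcg/mL.
Trough 9.0 mcg/mL vs MEC 7 mcg/mL: adequate.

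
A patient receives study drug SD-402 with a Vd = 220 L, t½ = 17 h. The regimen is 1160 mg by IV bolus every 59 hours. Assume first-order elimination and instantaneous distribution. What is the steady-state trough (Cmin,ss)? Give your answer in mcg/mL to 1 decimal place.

0.5 mcg/mL

k = ln2/t½ = ln2/17 ≈ 0.040773 h⁻¹; fraction remaining f = e^(−kτ) = e^(−0.040773×59) ≈ 0.0902.
Each bolus raises the concentration by D/Vd = 1160/220 ≈ 5.273 mcg/mL.
Steady-state trough Cmin,ss = C₀·f/(1−f) ≈ 5.273 × 0.0902/0.9098 ≈ 0.523 mcg/mL.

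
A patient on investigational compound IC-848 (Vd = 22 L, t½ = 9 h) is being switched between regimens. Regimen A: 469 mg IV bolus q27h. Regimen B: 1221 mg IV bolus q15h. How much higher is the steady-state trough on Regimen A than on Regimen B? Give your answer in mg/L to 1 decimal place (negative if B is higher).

-22.5 mg/L

Regimen A: f = (1/2)^(27/9) ≈ 0.1250; Cmin,ss = (469/22)·f/(1−f) ≈ 3.045 mg/L.
Regimen B: f = (1/2)^(15/9) ≈ 0.3150; Cmin,ss = (1221/22)·f/(1−f) ≈ 25.522 mg/L.
Difference ≈ 3.045 − 25.522 ≈ -22.477 mg/L.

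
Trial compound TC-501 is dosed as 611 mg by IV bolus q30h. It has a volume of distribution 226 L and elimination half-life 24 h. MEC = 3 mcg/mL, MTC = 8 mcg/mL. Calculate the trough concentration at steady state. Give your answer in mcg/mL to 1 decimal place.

Over one 30-h interval, 30/24 ≈ 1.25 half-lives elapse, leaving f ≈ 0.4204 of each dose.
At steady state, accumulation factor R = 1/(1 − e^(−kτ)) ≈ 1.7253.
Each bolus raises the concentration by D/Vd = 611/226 ≈ 2.704 mcg/mL.
Steady-state peak Cmax,ss = C₀·R ≈ 2.704 × 1.7253 ≈ 4.665 mcg/mL.
One interval later, Cmin,ss = Cmax,ss·e^(−kτ) ≈ 4.665 × 0.4204 ≈ 1.961 mcg/mL.
Trough 2.0 mcg/mL vs MEC 3 mcg/mL: subtherapeutic.

2.0 mcg/mL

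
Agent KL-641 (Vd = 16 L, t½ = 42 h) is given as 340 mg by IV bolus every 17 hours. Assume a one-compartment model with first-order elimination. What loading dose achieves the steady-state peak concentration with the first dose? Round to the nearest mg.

1390 mg

f = (1/2)^(17/42) ≈ 0.755361; accumulation ratio R = 1/(1−f) ≈ 4.08766.
Loading dose to hit Cmax,ss on first dose: D_load = D_maint·R ≈ 340 × 4.08766 ≈ 1389.80 mg.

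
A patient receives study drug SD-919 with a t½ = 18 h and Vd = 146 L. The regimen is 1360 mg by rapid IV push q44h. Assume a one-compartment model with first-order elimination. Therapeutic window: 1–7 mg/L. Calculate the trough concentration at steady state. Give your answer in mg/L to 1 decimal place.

τ/t½ = 44/18 ≈ 2.4444, so fraction remaining f = (1/2)^(44/18) ≈ 0.1837.
At steady state, accumulation factor R = 1/(1 − e^(−kτ)) ≈ 1.2250.
Single-dose peak C₀ = D/Vd = 1360/146 ≈ 9.315 mg/L.
Cmax,ss = C₀/(1 − f) ≈ 9.315/0.8163 ≈ 11.411 mg/L.
Steady-state trough Cmin,ss = Cmax,ss·f ≈ 11.411 × 0.1837 ≈ 2.096 mg/L.
Trough 2.1 mg/L vs MEC 1 mg/L: adequate.

2.1 mg/L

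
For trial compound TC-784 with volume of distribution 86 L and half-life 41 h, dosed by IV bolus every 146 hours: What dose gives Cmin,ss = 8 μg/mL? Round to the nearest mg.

τ/t½ = 146/41 ≈ 3.561, so f = (1/2)^(146/41) ≈ 0.084730.
Cmin,ss = (D/Vd)·f/(1−f), so D = Cmin,ss·Vd·(1−f)/f.
D = 8 × 86 × (1−f)/f ≈ 8 × 86 × 10.80220 ≈ 7431.91 mg.

7432 mg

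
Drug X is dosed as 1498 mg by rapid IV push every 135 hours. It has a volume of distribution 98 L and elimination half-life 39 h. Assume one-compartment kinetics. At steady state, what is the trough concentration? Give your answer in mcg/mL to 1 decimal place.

1.5 mcg/mL

k = ln2/t½ = ln2/39 ≈ 0.017773 h⁻¹; fraction remaining f = e^(−kτ) = e^(−0.017773×135) ≈ 0.0908.
Each bolus raises the concentration by D/Vd = 1498/98 ≈ 15.286 mcg/mL.
Steady-state trough Cmin,ss = C₀·f/(1−f) ≈ 15.286 × 0.0908/0.9092 ≈ 1.527 mcg/mL.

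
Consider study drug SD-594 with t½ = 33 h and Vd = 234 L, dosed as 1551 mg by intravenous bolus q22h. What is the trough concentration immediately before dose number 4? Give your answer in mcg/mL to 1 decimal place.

8.5 mcg/mL

f = (1/2)^(τ/t½) = (1/2)^(22/33) ≈ 0.6300.
C₀ = D/Vd = 1551/234 ≈ 6.628 mcg/mL.
Before the 4th dose, 3 doses have been given. Superposition: Cmin = C₀·(f + f² + … + f^3).
≈ 6.628 × (0.6300 + 0.3969 + 0.2500) ≈ 6.628 × 1.2769 ≈ 8.463 mcg/mL.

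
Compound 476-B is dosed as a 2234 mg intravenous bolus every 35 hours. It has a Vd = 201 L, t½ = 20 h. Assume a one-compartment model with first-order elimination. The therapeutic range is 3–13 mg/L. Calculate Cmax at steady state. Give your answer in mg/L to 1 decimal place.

k = ln2/t½ = ln2/20 ≈ 0.034657 h⁻¹; fraction remaining f = e^(−kτ) = e^(−0.034657×35) ≈ 0.2973.
Accumulation ratio R = 1/(1 − f) ≈ 1/0.7027 ≈ 1.4231.
Single-dose peak C₀ = D/Vd = 2234/201 ≈ 11.114 mg/L.
Steady-state peak Cmax,ss = C₀·R ≈ 11.114 × 1.4231 ≈ 15.816 mg/L.
Peak 15.8 mg/L vs MTC 13 mg/L: exceeds toxic threshold.

15.8 mg/L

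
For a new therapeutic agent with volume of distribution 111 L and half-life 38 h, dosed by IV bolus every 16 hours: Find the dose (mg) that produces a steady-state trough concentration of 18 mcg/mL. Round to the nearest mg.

677 mg

τ/t½ = 16/38 ≈ 0.42105, so f = (1/2)^(16/38) ≈ 0.746879.
Cmin,ss = (D/Vd)·f/(1−f), so D = Cmin,ss·Vd·(1−f)/f.
D = 18 × 111 × (1−f)/f ≈ 18 × 111 × 0.33890 ≈ 677.12 mg.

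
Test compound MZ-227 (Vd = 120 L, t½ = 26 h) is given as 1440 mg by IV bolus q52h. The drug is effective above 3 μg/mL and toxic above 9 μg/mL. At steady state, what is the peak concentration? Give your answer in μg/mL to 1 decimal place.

τ = 52 h = 2 half-lives, so f = (1/2)^2 = 0.25.
Accumulation ratio R = 1/(1 − f) = 1/0.75 = 4/3.
Single-dose peak C₀ = D/Vd = 1440/120 = 12 μg/mL.
Steady-state peak Cmax,ss = C₀·R = 12 × 4/3 ≈ 16.000 μg/mL.
Peak 16.0 μg/mL vs MTC 9 μg/mL: exceeds toxic threshold.

16.0 μg/mL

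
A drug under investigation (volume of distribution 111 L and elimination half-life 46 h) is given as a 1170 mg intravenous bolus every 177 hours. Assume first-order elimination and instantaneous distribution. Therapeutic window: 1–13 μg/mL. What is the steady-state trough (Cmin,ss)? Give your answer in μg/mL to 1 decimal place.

k = ln2/t½ = ln2/46 ≈ 0.015068 h⁻¹; fraction remaining f = e^(−kτ) = e^(−0.015068×177) ≈ 0.0695.
Each bolus raises the concentration by D/Vd = 1170/111 ≈ 10.541 μg/mL.
Steady-state trough Cmin,ss = C₀·f/(1−f) ≈ 10.541 × 0.0695/0.9305 ≈ 0.787 μg/mL.
Trough 0.8 μg/mL vs MEC 1 μg/mL: subtherapeutic.

0.8 μg/mL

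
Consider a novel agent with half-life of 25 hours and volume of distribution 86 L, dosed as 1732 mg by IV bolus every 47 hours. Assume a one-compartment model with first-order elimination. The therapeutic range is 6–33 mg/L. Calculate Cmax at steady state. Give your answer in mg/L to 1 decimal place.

27.7 mg/L

k = ln2/t½ = ln2/25 ≈ 0.027726 h⁻¹; fraction remaining f = e^(−kτ) = e^(−0.027726×47) ≈ 0.2717.
At steady state, accumulation factor R = 1/(1 − e^(−kτ)) ≈ 1.3731.
Single-dose peak C₀ = D/Vd = 1732/86 ≈ 20.140 mg/L.
Cmax,ss = C₀/(1 − f) ≈ 20.140/0.7283 ≈ 27.653 mg/L.
Peak 27.7 mg/L vs MTC 33 mg/L: below toxic threshold.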